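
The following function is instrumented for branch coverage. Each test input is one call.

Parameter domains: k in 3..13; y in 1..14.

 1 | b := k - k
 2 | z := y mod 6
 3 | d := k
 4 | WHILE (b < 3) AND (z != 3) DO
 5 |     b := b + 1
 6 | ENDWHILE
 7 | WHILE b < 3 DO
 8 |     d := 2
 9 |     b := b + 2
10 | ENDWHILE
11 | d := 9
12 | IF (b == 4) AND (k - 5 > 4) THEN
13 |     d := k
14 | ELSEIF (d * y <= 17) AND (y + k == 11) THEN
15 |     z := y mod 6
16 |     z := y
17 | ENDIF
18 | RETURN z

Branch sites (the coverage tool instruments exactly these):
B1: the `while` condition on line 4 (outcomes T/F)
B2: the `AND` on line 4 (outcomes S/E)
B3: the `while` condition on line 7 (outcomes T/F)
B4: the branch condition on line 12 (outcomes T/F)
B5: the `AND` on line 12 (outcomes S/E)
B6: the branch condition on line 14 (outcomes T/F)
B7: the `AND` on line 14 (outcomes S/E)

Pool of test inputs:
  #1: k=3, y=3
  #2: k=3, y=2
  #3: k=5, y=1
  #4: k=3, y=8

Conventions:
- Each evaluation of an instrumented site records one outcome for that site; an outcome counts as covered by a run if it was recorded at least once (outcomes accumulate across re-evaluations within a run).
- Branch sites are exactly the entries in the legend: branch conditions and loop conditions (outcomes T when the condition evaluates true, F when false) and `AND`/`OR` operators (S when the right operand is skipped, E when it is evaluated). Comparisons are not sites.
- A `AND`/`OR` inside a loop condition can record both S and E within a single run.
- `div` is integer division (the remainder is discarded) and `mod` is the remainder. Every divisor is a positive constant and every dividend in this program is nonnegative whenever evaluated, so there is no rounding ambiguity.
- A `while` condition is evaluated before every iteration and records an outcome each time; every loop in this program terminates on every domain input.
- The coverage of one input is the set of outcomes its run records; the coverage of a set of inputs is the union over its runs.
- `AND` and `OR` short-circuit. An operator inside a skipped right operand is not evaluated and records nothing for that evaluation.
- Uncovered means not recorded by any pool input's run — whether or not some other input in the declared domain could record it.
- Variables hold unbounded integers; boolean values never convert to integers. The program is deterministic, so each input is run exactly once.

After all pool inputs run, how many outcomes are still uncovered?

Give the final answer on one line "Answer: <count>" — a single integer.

input #1, k=3, y=3: events B2->E, B1->F, B3->T, B3->T, B3->F, B5->E, B4->F, B7->S, B6->F; outcomes B1=F, B2=E, B3=T, B3=F, B4=F, B5=E, B6=F, B7=S
input #2, k=3, y=2: events B2->E, B1->T, B2->E, B1->T, B2->E, B1->T, B2->S, B1->F, B3->F, B5->S, B4->F, B7->S, B6->F; outcomes B1=T, B1=F, B2=S, B2=E, B3=F, B4=F, B5=S, B6=F, B7=S
input #3, k=5, y=1: events B2->E, B1->T, B2->E, B1->T, B2->E, B1->T, B2->S, B1->F, B3->F, B5->S, B4->F, B7->E, B6->F; outcomes B1=T, B1=F, B2=S, B2=E, B3=F, B4=F, B5=S, B6=F, B7=E
input #4, k=3, y=8: events B2->E, B1->T, B2->E, B1->T, B2->E, B1->T, B2->S, B1->F, B3->F, B5->S, B4->F, B7->S, B6->F; outcomes B1=T, B1=F, B2=S, B2=E, B3=F, B4=F, B5=S, B6=F, B7=S
union over the pool: B1=T, B1=F, B2=S, B2=E, B3=T, B3=F, B4=F, B5=S, B5=E, B6=F, B7=S, B7=E
uncovered (2 of 14): B4=T, B6=T

Answer: 2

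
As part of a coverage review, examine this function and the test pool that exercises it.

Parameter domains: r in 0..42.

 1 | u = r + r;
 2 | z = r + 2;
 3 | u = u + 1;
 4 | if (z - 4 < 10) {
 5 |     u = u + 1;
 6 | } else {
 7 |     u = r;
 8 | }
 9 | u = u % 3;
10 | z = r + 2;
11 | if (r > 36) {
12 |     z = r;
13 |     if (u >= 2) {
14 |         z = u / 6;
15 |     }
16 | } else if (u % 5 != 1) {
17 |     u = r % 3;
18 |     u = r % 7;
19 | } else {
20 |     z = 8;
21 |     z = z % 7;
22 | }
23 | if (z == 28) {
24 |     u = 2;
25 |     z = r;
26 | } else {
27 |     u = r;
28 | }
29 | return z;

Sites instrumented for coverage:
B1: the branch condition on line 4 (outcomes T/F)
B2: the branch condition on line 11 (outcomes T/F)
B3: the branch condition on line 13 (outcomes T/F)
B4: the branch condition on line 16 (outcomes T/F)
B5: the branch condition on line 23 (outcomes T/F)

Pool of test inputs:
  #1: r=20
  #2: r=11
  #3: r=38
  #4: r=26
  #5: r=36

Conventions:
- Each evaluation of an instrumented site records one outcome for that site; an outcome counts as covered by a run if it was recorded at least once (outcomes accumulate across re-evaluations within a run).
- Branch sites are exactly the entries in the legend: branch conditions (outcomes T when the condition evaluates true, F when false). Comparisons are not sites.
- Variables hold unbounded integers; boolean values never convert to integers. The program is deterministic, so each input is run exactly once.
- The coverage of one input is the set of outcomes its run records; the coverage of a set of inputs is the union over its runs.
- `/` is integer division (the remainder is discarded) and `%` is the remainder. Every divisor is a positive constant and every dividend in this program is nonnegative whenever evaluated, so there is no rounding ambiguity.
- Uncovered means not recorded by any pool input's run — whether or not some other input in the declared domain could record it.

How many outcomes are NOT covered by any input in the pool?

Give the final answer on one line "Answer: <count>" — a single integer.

run #1 (r=20) records B1=F, B2=F, B4=T, B5=F
run #2 (r=11) records B1=T, B2=F, B4=T, B5=F
run #3 (r=38) records B1=F, B2=T, B3=T, B5=F
run #4 (r=26) records B1=F, B2=F, B4=T, B5=T
run #5 (r=36) records B1=F, B2=F, B4=T, B5=F
union over the pool: B1=T, B1=F, B2=T, B2=F, B3=T, B4=T, B5=T, B5=F
uncovered (2 of 10): B3=F, B4=F

Answer: 2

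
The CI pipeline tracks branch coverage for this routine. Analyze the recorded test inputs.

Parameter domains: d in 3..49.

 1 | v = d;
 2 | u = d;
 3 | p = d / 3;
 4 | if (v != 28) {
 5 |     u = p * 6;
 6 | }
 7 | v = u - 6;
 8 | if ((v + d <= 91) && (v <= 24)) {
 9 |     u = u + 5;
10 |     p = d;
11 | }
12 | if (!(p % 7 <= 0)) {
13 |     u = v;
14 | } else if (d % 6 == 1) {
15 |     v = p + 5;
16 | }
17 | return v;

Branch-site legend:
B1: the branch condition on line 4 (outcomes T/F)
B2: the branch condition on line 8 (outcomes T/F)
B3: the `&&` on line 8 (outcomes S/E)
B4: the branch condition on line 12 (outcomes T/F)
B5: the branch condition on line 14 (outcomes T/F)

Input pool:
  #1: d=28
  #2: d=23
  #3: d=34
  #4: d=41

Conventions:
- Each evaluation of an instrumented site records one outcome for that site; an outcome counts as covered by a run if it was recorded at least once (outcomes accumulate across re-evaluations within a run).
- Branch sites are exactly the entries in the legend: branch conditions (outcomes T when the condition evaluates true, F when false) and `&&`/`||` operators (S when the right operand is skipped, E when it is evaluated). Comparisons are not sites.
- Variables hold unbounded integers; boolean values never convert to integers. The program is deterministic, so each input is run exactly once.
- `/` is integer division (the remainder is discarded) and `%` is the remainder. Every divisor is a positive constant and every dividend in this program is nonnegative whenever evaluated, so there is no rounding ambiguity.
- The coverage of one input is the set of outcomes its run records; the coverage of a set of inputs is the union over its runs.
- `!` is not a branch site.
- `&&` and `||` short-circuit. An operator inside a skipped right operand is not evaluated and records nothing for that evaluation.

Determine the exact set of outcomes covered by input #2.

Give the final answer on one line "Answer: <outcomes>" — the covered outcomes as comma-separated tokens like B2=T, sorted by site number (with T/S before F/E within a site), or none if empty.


Simulating input #2 (d=23) step by step:
  B1->T, B3->E, B2->F, B4->F, B5->F
collecting distinct outcomes: B1=T, B2=F, B3=E, B4=F, B5=F
Answer: B1=T, B2=F, B3=E, B4=F, B5=F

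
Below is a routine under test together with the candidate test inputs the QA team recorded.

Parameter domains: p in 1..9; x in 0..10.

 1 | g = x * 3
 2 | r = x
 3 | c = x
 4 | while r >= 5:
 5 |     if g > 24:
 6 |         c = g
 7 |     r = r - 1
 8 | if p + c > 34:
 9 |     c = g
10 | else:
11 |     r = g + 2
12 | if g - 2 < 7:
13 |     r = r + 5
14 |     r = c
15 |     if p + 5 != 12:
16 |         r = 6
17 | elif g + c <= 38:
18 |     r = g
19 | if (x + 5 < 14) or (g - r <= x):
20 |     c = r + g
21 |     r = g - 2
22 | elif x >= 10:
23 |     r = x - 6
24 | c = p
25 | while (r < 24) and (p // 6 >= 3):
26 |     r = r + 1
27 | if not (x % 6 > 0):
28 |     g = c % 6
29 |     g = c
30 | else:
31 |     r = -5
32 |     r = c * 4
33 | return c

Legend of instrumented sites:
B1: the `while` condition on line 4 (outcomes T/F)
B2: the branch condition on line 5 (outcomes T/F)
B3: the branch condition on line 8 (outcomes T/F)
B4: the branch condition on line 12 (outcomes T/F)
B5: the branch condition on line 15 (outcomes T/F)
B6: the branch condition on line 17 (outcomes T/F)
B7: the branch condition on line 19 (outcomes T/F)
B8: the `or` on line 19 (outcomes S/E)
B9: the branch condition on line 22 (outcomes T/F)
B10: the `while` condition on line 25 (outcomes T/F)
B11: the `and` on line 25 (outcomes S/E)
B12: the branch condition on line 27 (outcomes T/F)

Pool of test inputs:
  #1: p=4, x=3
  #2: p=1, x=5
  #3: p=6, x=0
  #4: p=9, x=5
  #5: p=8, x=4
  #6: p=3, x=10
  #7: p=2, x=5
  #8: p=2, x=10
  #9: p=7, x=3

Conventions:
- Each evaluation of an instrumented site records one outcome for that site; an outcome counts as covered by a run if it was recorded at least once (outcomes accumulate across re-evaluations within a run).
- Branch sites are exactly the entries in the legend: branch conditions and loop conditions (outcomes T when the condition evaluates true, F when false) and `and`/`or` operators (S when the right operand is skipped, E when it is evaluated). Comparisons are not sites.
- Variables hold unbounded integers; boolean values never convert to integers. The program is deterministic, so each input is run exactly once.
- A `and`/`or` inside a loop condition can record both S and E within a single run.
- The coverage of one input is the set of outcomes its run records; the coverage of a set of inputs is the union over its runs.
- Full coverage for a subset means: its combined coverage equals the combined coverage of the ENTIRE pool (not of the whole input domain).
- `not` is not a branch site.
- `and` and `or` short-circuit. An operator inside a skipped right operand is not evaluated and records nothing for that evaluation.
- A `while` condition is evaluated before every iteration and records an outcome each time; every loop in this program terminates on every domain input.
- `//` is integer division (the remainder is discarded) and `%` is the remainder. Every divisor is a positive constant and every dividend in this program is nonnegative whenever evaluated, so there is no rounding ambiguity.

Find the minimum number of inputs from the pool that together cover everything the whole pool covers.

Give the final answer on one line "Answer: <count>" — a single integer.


input #1, p=4, x=3: events B1->F, B3->F, B4->F, B6->T, B8->S, B7->T, B11->E, B10->F, B12->F; outcomes B1=F, B3=F, B4=F, B6=T, B7=T, B8=S, B10=F, B11=E, B12=F
input #2, p=1, x=5: events B1->T, B2->F, B1->F, B3->F, B4->F, B6->T, B8->S, B7->T, B11->E, B10->F, B12->F; outcomes B1=T, B1=F, B2=F, B3=F, B4=F, B6=T, B7=T, B8=S, B10=F, B11=E, B12=F
input #3, p=6, x=0: events B1->F, B3->F, B4->T, B5->T, B8->S, B7->T, B11->E, B10->F, B12->T; outcomes B1=F, B3=F, B4=T, B5=T, B7=T, B8=S, B10=F, B11=E, B12=T
input #4, p=9, x=5: events B1->T, B2->F, B1->F, B3->F, B4->F, B6->T, B8->S, B7->T, B11->E, B10->F, B12->F; outcomes B1=T, B1=F, B2=F, B3=F, B4=F, B6=T, B7=T, B8=S, B10=F, B11=E, B12=F
input #5, p=8, x=4: events B1->F, B3->F, B4->F, B6->T, B8->S, B7->T, B11->E, B10->F, B12->F; outcomes B1=F, B3=F, B4=F, B6=T, B7=T, B8=S, B10=F, B11=E, B12=F
input #6, p=3, x=10: events B1->T, B2->T, B1->T, B2->T, B1->T, B2->T, B1->T, B2->T, B1->T, B2->T, B1->T, B2->T, B1->F, B3->F, ...; outcomes B1=T, B1=F, B2=T, B3=F, B4=F, B6=F, B7=T, B8=E, B10=F, B11=S, B12=F
input #7, p=2, x=5: events B1->T, B2->F, B1->F, B3->F, B4->F, B6->T, B8->S, B7->T, B11->E, B10->F, B12->F; outcomes B1=T, B1=F, B2=F, B3=F, B4=F, B6=T, B7=T, B8=S, B10=F, B11=E, B12=F
input #8, p=2, x=10: events B1->T, B2->T, B1->T, B2->T, B1->T, B2->T, B1->T, B2->T, B1->T, B2->T, B1->T, B2->T, B1->F, B3->F, ...; outcomes B1=T, B1=F, B2=T, B3=F, B4=F, B6=F, B7=T, B8=E, B10=F, B11=S, B12=F
input #9, p=7, x=3: events B1->F, B3->F, B4->F, B6->T, B8->S, B7->T, B11->E, B10->F, B12->F; outcomes B1=F, B3=F, B4=F, B6=T, B7=T, B8=S, B10=F, B11=E, B12=F
together the pool reaches 18 outcomes: B1=T, B1=F, B2=T, B2=F, B3=F, B4=T, B4=F, B5=T, B6=T, B6=F, B7=T, B8=S, B8=E, B10=F, B11=S, B11=E, B12=T, B12=F
checked all size-1 subsets: none covers 18 outcomes (max 11/18)
checked all size-2 subsets: none covers 18 outcomes (max 16/18)
the canonical winner is {2, 3, 6}: size 3, full 18-outcome coverage, earliest index list among size-3 covers
Answer: 3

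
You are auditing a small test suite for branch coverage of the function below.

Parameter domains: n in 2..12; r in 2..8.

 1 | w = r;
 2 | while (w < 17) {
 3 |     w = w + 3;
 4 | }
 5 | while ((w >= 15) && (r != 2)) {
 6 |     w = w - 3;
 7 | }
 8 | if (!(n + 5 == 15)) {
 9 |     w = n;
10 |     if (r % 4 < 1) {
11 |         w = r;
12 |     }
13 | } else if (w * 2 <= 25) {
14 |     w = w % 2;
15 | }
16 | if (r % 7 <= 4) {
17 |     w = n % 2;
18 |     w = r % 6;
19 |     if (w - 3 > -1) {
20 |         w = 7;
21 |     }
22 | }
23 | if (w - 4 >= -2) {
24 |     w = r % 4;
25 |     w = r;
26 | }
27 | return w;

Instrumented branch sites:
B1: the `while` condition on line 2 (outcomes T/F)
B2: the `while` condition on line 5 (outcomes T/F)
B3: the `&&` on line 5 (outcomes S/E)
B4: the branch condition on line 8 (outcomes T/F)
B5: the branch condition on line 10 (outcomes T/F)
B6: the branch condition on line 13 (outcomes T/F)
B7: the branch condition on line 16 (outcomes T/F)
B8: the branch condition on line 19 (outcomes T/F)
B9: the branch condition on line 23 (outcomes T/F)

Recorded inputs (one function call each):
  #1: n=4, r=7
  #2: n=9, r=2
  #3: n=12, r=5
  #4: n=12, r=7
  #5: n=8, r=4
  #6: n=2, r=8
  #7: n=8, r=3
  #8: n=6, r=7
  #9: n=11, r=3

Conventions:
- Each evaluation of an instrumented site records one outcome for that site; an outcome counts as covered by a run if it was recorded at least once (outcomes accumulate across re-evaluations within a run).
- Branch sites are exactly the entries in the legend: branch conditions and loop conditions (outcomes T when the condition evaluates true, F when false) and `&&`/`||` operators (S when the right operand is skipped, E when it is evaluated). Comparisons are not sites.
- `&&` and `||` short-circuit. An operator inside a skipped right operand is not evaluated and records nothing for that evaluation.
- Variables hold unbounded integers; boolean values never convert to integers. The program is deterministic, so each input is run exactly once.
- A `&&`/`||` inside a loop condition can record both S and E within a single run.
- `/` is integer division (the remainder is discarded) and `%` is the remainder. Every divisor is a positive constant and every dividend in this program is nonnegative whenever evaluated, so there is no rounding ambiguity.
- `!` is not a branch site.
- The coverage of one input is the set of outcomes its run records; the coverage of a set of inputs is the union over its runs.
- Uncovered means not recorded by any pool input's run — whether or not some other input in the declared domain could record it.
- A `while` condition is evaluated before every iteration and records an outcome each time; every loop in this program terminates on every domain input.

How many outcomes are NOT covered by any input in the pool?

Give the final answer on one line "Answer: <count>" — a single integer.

input #1 (n=4, r=7): covers B1=T, B1=F, B2=T, B2=F, B3=S, B3=E, B4=T, B5=F, B7=T, B8=F, B9=F
input #2 (n=9, r=2): covers B1=T, B1=F, B2=F, B3=E, B4=T, B5=F, B7=T, B8=F, B9=T
input #3 (n=12, r=5): covers B1=T, B1=F, B2=T, B2=F, B3=S, B3=E, B4=T, B5=F, B7=F, B9=T
input #4 (n=12, r=7): covers B1=T, B1=F, B2=T, B2=F, B3=S, B3=E, B4=T, B5=F, B7=T, B8=F, B9=F
input #5 (n=8, r=4): covers B1=T, B1=F, B2=T, B2=F, B3=S, B3=E, B4=T, B5=T, B7=T, B8=T, B9=T
input #6 (n=2, r=8): covers B1=T, B1=F, B2=T, B2=F, B3=S, B3=E, B4=T, B5=T, B7=T, B8=F, B9=T
input #7 (n=8, r=3): covers B1=T, B1=F, B2=T, B2=F, B3=S, B3=E, B4=T, B5=F, B7=T, B8=T, B9=T
input #8 (n=6, r=7): covers B1=T, B1=F, B2=T, B2=F, B3=S, B3=E, B4=T, B5=F, B7=T, B8=F, B9=F
input #9 (n=11, r=3): covers B1=T, B1=F, B2=T, B2=F, B3=S, B3=E, B4=T, B5=F, B7=T, B8=T, B9=T
union over the pool: B1=T, B1=F, B2=T, B2=F, B3=S, B3=E, B4=T, B5=T, B5=F, B7=T, B7=F, B8=T, B8=F, B9=T, B9=F
uncovered (3 of 18): B4=F, B6=T, B6=F

Answer: 3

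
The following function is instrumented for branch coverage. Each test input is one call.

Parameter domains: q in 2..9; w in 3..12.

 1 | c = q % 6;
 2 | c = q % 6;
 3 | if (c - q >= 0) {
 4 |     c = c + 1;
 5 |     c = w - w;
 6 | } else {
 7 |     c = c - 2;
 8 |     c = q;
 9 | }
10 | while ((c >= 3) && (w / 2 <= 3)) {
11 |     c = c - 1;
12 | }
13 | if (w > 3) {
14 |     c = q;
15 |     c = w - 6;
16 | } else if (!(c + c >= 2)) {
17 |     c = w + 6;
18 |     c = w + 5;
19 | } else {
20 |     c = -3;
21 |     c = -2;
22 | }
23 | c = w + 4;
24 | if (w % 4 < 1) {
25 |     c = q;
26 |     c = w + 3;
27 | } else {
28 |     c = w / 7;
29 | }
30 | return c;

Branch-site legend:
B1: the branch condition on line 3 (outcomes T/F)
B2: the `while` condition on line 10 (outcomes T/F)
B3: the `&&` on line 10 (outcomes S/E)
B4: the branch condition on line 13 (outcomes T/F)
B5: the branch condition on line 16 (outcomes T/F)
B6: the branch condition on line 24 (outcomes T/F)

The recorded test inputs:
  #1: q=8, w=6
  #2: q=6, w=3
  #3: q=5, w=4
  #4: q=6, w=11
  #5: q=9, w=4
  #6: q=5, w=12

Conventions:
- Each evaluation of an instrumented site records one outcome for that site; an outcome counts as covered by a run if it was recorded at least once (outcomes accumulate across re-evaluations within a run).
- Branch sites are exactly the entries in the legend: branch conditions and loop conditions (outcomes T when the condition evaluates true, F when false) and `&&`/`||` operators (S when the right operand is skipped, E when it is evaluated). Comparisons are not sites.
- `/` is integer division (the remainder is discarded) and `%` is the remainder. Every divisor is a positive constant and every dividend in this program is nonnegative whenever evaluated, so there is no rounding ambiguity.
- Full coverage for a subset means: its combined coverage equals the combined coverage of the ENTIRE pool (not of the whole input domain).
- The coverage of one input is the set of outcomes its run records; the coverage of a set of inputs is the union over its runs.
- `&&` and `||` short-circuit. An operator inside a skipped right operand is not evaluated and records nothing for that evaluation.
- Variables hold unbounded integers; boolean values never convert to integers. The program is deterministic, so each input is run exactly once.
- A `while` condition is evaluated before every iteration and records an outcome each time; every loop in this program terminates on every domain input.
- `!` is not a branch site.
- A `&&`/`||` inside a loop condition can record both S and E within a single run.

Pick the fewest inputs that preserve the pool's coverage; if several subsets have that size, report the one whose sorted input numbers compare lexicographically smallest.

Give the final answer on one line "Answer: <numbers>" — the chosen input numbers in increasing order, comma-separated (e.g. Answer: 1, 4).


#1 (q=8, w=6) -> covered: B1=F, B2=T, B2=F, B3=S, B3=E, B4=T, B6=F
#2 (q=6, w=3) -> covered: B1=F, B2=T, B2=F, B3=S, B3=E, B4=F, B5=F, B6=F
#3 (q=5, w=4) -> covered: B1=T, B2=F, B3=S, B4=T, B6=T
#4 (q=6, w=11) -> covered: B1=F, B2=F, B3=E, B4=T, B6=F
#5 (q=9, w=4) -> covered: B1=F, B2=T, B2=F, B3=S, B3=E, B4=T, B6=T
#6 (q=5, w=12) -> covered: B1=T, B2=F, B3=S, B4=T, B6=T
pool-wide coverage (11 outcomes): B1=T, B1=F, B2=T, B2=F, B3=S, B3=E, B4=T, B4=F, B5=F, B6=T, B6=F
no size-1 subset reaches all 11 outcomes (best union: 8/11)
at size 2, {2, 3} reaches all 11 outcomes; every lexicographically earlier size-2 subset fails
Answer: 2, 3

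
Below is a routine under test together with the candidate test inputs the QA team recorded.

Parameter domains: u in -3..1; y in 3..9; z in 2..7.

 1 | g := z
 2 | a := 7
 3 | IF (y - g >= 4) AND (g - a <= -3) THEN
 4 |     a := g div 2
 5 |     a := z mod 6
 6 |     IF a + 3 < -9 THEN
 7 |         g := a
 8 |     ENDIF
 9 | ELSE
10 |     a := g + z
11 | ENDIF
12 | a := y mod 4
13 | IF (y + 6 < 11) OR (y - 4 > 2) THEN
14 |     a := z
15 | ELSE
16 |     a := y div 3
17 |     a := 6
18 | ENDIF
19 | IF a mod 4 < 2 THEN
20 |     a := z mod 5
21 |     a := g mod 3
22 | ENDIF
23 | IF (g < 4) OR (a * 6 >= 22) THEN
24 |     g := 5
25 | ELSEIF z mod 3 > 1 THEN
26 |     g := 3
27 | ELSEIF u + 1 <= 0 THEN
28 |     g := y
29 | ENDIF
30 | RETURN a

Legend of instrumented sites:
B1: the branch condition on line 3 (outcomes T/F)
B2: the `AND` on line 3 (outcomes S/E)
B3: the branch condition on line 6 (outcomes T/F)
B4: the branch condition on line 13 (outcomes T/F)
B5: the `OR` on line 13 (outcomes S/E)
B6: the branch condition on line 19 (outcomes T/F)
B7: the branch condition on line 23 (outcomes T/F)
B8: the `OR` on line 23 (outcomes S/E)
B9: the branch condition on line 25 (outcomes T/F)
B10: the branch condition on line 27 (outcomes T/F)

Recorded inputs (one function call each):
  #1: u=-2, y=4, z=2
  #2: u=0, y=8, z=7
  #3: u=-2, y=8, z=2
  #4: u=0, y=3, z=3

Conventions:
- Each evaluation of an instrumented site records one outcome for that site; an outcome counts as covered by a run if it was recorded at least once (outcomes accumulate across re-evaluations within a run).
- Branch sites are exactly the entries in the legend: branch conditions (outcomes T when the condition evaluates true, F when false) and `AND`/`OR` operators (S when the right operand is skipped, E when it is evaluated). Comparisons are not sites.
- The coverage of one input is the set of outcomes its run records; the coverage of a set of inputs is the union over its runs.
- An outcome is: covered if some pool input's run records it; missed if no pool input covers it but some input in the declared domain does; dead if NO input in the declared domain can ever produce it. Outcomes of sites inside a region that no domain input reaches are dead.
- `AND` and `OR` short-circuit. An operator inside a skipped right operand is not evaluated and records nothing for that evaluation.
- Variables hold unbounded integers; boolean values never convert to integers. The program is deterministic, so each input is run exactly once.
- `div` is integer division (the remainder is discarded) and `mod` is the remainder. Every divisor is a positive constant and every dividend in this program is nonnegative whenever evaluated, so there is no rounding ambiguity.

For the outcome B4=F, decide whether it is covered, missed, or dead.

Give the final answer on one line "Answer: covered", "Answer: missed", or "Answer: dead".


no pool input records B4=F
but domain input (u=-3, y=5, z=2) does record it -> reachable, so missed
Answer: missed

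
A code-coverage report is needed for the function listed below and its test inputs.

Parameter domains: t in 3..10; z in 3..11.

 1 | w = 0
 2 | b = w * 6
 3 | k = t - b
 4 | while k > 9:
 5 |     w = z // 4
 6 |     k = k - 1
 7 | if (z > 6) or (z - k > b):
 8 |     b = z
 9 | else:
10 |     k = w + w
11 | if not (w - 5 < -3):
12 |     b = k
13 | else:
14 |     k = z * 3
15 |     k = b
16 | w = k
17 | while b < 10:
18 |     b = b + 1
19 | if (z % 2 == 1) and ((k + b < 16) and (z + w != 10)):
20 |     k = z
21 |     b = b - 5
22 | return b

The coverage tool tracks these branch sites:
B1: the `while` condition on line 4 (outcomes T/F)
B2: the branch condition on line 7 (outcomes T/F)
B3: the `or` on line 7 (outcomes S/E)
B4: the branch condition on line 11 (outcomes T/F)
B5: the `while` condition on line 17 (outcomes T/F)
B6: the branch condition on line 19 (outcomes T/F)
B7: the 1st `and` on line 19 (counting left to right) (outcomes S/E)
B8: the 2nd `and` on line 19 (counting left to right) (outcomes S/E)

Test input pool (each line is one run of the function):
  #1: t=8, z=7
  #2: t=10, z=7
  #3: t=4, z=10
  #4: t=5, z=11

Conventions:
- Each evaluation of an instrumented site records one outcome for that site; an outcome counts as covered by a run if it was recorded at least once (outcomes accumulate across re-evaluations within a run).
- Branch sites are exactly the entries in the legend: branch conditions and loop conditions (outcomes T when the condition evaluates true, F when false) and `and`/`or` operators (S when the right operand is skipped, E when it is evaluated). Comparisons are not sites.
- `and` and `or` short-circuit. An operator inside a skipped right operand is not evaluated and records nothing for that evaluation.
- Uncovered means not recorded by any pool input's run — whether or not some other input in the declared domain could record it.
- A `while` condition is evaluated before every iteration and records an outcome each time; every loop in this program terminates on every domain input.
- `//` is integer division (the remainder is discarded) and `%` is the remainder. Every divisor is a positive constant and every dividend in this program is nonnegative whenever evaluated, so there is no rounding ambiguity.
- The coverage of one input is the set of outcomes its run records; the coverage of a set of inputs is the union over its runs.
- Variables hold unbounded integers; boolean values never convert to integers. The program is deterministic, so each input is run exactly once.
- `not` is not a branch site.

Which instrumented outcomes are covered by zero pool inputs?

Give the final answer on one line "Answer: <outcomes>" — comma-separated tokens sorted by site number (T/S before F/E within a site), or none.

input #1 (t=8, z=7): covers B1=F, B2=T, B3=S, B4=F, B5=T, B5=F, B6=F, B7=E, B8=S
input #2 (t=10, z=7): covers B1=T, B1=F, B2=T, B3=S, B4=F, B5=T, B5=F, B6=F, B7=E, B8=S
input #3 (t=4, z=10): covers B1=F, B2=T, B3=S, B4=F, B5=F, B6=F, B7=S
input #4 (t=5, z=11): covers B1=F, B2=T, B3=S, B4=F, B5=F, B6=F, B7=E, B8=S
union over the pool: B1=T, B1=F, B2=T, B3=S, B4=F, B5=T, B5=F, B6=F, B7=S, B7=E, B8=S
uncovered (5 of 16): B2=F, B3=E, B4=T, B6=T, B8=E

Answer: B2=F, B3=E, B4=T, B6=T, B8=E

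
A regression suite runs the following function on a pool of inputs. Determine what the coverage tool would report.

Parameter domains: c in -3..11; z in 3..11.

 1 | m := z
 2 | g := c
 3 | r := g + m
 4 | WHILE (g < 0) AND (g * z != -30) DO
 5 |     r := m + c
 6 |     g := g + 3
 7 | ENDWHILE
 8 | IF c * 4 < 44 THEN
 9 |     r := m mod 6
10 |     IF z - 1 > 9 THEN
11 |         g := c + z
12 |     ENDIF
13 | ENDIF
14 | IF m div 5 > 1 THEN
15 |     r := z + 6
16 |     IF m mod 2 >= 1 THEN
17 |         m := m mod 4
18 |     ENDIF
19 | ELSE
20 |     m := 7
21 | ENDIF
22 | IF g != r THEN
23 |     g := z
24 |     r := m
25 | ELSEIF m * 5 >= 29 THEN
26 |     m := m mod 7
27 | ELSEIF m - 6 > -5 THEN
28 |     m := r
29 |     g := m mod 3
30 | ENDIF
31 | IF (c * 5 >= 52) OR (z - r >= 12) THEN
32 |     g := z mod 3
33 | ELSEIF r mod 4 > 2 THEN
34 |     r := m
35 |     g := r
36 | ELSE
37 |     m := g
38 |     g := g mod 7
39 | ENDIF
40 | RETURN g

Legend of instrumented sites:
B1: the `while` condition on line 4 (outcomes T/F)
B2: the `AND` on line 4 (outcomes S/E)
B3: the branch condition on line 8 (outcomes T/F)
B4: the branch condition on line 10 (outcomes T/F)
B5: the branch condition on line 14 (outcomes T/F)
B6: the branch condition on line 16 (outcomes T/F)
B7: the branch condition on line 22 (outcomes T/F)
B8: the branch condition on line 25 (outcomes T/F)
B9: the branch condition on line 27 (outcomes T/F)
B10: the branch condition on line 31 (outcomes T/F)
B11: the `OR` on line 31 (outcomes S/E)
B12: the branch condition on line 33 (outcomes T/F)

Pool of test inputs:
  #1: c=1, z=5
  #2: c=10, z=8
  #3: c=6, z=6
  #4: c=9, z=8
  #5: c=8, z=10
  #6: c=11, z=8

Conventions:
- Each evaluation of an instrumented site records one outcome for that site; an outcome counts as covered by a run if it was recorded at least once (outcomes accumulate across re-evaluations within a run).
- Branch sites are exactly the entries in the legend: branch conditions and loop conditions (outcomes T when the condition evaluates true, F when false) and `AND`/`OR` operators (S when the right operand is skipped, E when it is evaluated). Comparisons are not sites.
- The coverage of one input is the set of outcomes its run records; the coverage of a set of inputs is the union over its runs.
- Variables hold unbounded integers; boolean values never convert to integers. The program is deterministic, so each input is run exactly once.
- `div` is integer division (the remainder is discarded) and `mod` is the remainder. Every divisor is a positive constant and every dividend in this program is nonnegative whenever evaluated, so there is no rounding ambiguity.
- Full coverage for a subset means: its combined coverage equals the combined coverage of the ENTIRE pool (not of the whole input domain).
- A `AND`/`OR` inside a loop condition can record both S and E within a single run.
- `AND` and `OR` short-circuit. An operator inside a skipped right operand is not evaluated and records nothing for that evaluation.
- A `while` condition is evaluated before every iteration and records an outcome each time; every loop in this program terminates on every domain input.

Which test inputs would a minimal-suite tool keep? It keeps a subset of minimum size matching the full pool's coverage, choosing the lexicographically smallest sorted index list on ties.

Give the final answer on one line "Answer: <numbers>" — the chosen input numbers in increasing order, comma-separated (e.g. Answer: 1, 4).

#1 (c=1, z=5) -> covered: B1=F, B2=S, B3=T, B4=F, B5=F, B7=T, B10=F, B11=E, B12=T
#2 (c=10, z=8) -> covered: B1=F, B2=S, B3=T, B4=F, B5=F, B7=T, B10=F, B11=E, B12=T
#3 (c=6, z=6) -> covered: B1=F, B2=S, B3=T, B4=F, B5=F, B7=T, B10=F, B11=E, B12=T
#4 (c=9, z=8) -> covered: B1=F, B2=S, B3=T, B4=F, B5=F, B7=T, B10=F, B11=E, B12=T
#5 (c=8, z=10) -> covered: B1=F, B2=S, B3=T, B4=F, B5=T, B6=F, B7=T, B10=F, B11=E, B12=F
#6 (c=11, z=8) -> covered: B1=F, B2=S, B3=F, B5=F, B7=T, B10=T, B11=S
together the pool reaches 15 outcomes: B1=F, B2=S, B3=T, B3=F, B4=F, B5=T, B5=F, B6=F, B7=T, B10=T, B10=F, B11=S, B11=E, B12=T, B12=F
size 1 is not enough: best union over all size-1 subsets is 10/15
size 2 is not enough: best union over all size-2 subsets is 14/15
at size 3, {1, 5, 6} reaches all 15 outcomes; every lexicographically earlier size-3 subset fails

Answer: 1, 5, 6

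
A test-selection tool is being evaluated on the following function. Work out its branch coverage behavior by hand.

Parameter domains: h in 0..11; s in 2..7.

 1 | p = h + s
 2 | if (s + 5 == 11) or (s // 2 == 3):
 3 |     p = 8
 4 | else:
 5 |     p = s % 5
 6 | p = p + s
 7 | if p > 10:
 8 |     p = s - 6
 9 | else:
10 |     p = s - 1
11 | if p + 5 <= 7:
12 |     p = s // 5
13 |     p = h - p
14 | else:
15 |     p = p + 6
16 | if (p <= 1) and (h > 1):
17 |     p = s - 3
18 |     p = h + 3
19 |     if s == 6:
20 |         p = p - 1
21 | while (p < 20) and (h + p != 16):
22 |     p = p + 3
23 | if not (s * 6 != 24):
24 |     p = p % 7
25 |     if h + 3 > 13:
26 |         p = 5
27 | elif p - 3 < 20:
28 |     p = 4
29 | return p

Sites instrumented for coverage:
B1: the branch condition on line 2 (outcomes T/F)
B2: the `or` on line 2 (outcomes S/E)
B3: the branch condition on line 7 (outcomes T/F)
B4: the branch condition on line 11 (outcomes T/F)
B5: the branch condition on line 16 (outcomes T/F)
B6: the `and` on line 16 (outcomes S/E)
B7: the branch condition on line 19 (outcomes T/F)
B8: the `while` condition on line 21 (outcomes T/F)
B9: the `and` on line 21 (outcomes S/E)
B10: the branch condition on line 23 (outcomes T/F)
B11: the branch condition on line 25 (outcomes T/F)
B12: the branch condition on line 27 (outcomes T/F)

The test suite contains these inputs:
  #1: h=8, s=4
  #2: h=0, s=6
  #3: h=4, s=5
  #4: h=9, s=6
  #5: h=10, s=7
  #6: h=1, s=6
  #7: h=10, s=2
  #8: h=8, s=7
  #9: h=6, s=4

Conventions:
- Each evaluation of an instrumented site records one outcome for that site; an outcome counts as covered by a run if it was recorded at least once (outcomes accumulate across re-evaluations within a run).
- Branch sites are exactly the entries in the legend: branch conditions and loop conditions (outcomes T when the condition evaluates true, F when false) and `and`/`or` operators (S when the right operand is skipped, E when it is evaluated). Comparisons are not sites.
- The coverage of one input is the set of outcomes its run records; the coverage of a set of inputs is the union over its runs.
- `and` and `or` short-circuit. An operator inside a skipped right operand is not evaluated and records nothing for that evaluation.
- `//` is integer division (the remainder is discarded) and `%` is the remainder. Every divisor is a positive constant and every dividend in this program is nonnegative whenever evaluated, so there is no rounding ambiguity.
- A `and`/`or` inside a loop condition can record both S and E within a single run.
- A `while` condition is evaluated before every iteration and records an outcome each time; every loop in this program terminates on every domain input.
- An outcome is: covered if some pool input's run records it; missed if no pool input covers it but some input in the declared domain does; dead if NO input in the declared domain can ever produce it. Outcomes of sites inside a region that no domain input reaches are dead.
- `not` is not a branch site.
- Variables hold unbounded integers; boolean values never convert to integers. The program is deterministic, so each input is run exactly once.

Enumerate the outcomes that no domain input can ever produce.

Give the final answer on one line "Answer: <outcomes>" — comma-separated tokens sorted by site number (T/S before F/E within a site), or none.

checking every outcome against all 72 domain inputs:
  B12=F: never recorded by any domain input -> dead
  reachable outcomes have witnesses, e.g. B1=T (e.g. h=0, s=6), B1=F (e.g. h=0, s=2), B2=S (e.g. h=0, s=6), B2=E (e.g. h=0, s=2)

Answer: B12=F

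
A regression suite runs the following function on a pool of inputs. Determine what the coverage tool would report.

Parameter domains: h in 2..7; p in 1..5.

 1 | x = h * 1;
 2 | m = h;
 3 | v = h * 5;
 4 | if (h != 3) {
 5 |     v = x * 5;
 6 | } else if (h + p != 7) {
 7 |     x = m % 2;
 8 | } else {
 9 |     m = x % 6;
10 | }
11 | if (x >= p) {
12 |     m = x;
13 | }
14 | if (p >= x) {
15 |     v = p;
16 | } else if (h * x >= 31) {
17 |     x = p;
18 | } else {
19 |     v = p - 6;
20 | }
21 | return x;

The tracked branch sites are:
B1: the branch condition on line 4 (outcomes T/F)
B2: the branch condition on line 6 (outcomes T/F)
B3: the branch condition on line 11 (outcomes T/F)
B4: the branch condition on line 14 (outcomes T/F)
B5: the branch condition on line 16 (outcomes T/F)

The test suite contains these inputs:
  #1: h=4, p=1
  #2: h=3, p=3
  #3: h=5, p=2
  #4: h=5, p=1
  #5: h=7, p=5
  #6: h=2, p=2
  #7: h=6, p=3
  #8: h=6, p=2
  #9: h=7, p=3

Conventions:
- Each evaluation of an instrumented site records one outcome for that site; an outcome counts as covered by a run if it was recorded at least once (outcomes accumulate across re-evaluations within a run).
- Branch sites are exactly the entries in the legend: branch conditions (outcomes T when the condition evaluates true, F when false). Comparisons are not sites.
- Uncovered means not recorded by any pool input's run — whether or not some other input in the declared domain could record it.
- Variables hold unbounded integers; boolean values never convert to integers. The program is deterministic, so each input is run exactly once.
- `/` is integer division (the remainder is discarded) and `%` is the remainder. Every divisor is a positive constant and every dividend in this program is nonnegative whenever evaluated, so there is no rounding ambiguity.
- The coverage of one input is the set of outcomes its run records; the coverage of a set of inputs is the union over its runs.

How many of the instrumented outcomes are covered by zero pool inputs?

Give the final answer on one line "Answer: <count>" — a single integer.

input #1, h=4, p=1: events B1->T, B3->T, B4->F, B5->F; outcomes B1=T, B3=T, B4=F, B5=F
input #2, h=3, p=3: events B1->F, B2->T, B3->F, B4->T; outcomes B1=F, B2=T, B3=F, B4=T
input #3, h=5, p=2: events B1->T, B3->T, B4->F, B5->F; outcomes B1=T, B3=T, B4=F, B5=F
input #4, h=5, p=1: events B1->T, B3->T, B4->F, B5->F; outcomes B1=T, B3=T, B4=F, B5=F
input #5, h=7, p=5: events B1->T, B3->T, B4->F, B5->T; outcomes B1=T, B3=T, B4=F, B5=T
input #6, h=2, p=2: events B1->T, B3->T, B4->T; outcomes B1=T, B3=T, B4=T
input #7, h=6, p=3: events B1->T, B3->T, B4->F, B5->T; outcomes B1=T, B3=T, B4=F, B5=T
input #8, h=6, p=2: events B1->T, B3->T, B4->F, B5->T; outcomes B1=T, B3=T, B4=F, B5=T
input #9, h=7, p=3: events B1->T, B3->T, B4->F, B5->T; outcomes B1=T, B3=T, B4=F, B5=T
union over the pool: B1=T, B1=F, B2=T, B3=T, B3=F, B4=T, B4=F, B5=T, B5=F
uncovered (1 of 10): B2=F

Answer: 1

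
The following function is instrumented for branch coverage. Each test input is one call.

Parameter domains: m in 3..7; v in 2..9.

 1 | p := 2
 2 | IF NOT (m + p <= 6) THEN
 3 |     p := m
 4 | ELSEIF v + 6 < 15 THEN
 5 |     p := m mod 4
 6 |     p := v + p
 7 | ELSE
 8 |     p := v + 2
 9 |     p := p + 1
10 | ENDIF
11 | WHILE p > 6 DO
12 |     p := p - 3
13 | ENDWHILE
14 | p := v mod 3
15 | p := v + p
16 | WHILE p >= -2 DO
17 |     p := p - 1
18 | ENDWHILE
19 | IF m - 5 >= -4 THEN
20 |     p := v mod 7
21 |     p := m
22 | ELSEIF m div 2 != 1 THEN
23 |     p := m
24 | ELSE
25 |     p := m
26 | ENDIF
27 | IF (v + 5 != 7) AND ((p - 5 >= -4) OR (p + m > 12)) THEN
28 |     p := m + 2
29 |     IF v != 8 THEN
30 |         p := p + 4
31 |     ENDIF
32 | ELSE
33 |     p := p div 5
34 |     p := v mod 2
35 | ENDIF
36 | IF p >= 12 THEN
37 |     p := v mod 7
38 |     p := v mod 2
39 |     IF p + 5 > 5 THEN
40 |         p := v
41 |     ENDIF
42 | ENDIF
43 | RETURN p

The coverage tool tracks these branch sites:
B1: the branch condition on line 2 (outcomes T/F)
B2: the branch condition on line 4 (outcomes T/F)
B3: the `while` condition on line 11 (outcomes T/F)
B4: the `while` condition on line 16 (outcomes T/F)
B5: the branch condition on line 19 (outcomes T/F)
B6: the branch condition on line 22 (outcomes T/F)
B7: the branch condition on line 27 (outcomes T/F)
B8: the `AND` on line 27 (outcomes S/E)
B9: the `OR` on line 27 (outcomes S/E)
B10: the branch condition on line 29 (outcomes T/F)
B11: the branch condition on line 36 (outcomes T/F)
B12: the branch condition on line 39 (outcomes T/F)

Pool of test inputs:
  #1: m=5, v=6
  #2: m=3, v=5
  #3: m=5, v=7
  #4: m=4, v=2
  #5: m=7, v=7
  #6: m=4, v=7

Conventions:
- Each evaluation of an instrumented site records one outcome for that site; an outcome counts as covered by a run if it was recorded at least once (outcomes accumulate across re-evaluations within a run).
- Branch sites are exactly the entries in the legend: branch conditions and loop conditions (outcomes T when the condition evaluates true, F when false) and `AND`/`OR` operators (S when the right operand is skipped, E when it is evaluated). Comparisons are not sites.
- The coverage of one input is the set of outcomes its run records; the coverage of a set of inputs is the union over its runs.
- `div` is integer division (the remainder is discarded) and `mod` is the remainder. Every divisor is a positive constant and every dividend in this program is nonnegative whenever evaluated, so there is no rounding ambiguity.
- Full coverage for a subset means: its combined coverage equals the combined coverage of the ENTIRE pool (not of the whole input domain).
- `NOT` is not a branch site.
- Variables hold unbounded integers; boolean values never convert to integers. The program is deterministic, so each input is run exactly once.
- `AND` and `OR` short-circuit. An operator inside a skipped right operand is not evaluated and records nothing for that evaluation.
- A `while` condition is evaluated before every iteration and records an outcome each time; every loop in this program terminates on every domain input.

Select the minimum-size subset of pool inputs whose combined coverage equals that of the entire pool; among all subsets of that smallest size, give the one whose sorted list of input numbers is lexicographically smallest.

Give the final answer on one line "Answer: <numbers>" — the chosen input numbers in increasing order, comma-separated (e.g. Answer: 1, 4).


input #1, m=5, v=6: events B1->T, B3->F, B4->T, B4->T, B4->T, B4->T, B4->T, B4->T, B4->T, B4->T, B4->T, B4->F, B5->T, B8->E, ...; outcomes B1=T, B3=F, B4=T, B4=F, B5=T, B7=T, B8=E, B9=S, B10=T, B11=F
input #2, m=3, v=5: events B1->F, B2->T, B3->T, B3->F, B4->T, B4->T, B4->T, B4->T, B4->T, B4->T, B4->T, B4->T, B4->T, B4->T, ...; outcomes B1=F, B2=T, B3=T, B3=F, B4=T, B4=F, B5=T, B7=T, B8=E, B9=S, B10=T, B11=F
input #3, m=5, v=7: events B1->T, B3->F, B4->T, B4->T, B4->T, B4->T, B4->T, B4->T, B4->T, B4->T, B4->T, B4->T, B4->T, B4->F, ...; outcomes B1=T, B3=F, B4=T, B4=F, B5=T, B7=T, B8=E, B9=S, B10=T, B11=F
input #4, m=4, v=2: events B1->F, B2->T, B3->F, B4->T, B4->T, B4->T, B4->T, B4->T, B4->T, B4->T, B4->F, B5->T, B8->S, B7->F, ...; outcomes B1=F, B2=T, B3=F, B4=T, B4=F, B5=T, B7=F, B8=S, B11=F
input #5, m=7, v=7: events B1->T, B3->T, B3->F, B4->T, B4->T, B4->T, B4->T, B4->T, B4->T, B4->T, B4->T, B4->T, B4->T, B4->T, ...; outcomes B1=T, B3=T, B3=F, B4=T, B4=F, B5=T, B7=T, B8=E, B9=S, B10=T, B11=T, B12=T
input #6, m=4, v=7: events B1->F, B2->T, B3->T, B3->F, B4->T, B4->T, B4->T, B4->T, B4->T, B4->T, B4->T, B4->T, B4->T, B4->T, ...; outcomes B1=F, B2=T, B3=T, B3=F, B4=T, B4=F, B5=T, B7=T, B8=E, B9=S, B10=T, B11=F
together the pool reaches 17 outcomes: B1=T, B1=F, B2=T, B3=T, B3=F, B4=T, B4=F, B5=T, B7=T, B7=F, B8=S, B8=E, B9=S, B10=T, B11=T, B11=F, B12=T
no size-1 subset reaches all 17 outcomes (best union: 12/17)
the canonical winner is {4, 5}: size 2, full 17-outcome coverage, earliest index list among size-2 covers
Answer: 4, 5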